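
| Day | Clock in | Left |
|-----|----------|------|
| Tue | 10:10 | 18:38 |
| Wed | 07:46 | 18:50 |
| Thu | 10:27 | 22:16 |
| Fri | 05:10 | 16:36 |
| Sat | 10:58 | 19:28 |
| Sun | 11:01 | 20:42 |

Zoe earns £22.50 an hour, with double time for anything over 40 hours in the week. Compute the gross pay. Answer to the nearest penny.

£1843.50

Tue: 10:10–18:38 = 8 h 28 min
Wed: 07:46–18:50 = 11 h 4 min
Thu: 10:27–22:16 = 11 h 49 min
Fri: 05:10–16:36 = 11 h 26 min
Sat: 10:58–19:28 = 8 h 30 min
Sun: 11:01–20:42 = 9 h 41 min
Total worked: 60 h 58 min = 3658 min.
Regular 40 h 0 min = 2400 min at £22.50/h; overtime 20 h 58 min = 1258 min at £45.00/h.
Pay = (2400 × £22.50 + 1258 × £45.00) ÷ 60 = £1843.50.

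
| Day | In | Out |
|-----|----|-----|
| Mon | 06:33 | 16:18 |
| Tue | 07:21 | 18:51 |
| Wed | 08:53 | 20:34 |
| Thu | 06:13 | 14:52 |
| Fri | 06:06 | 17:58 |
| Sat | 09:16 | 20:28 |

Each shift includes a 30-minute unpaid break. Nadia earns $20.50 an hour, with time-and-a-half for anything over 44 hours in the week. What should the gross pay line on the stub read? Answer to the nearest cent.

Mon: 06:33–16:18 = 9 h 45 min; less 30 min break → 9 h 15 min
Tue: 07:21–18:51 = 11 h 30 min; less 30 min break → 11 h 0 min
Wed: 08:53–20:34 = 11 h 41 min; less 30 min break → 11 h 11 min
Thu: 06:13–14:52 = 8 h 39 min; less 30 min break → 8 h 9 min
Fri: 06:06–17:58 = 11 h 52 min; less 30 min break → 11 h 22 min
Sat: 09:16–20:28 = 11 h 12 min; less 30 min break → 10 h 42 min
Total worked: 61 h 39 min = 3699 min.
Regular 44 h 0 min = 2640 min at $20.50/h; overtime 17 h 39 min = 1059 min at $30.75/h.
Pay = (2640 × $20.50 + 1059 × $30.75) ÷ 60 = $1444.74.

$1444.74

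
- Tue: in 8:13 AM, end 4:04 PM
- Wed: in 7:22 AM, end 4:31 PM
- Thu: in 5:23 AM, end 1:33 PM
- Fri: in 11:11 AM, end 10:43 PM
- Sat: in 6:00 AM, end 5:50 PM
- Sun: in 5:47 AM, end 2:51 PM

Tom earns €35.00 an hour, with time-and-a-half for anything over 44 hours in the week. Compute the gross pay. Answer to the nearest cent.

Tue: 8:13 AM–4:04 PM = 7 h 51 min
Wed: 7:22 AM–4:31 PM = 9 h 9 min
Thu: 5:23 AM–1:33 PM = 8 h 10 min
Fri: 11:11 AM–10:43 PM = 11 h 32 min
Sat: 6:00 AM–5:50 PM = 11 h 50 min
Sun: 5:47 AM–2:51 PM = 9 h 4 min
Total worked: 57 h 36 min = 3456 min.
Regular 44 h 0 min = 2640 min at €35.00/h; overtime 13 h 36 min = 816 min at €52.50/h.
Pay = (2640 × €35.00 + 816 × €52.50) ÷ 60 = €2254.00.

€2254.00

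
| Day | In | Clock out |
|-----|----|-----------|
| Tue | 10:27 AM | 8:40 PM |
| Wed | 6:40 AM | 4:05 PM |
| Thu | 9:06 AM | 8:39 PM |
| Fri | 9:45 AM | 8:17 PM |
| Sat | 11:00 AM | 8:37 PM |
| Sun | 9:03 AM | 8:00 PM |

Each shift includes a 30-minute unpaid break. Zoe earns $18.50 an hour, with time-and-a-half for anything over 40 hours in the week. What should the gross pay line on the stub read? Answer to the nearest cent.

$1275.11

Tue: 10:27 AM–8:40 PM = 10 h 13 min; less 30 min break → 9 h 43 min
Wed: 6:40 AM–4:05 PM = 9 h 25 min; less 30 min break → 8 h 55 min
Thu: 9:06 AM–8:39 PM = 11 h 33 min; less 30 min break → 11 h 3 min
Fri: 9:45 AM–8:17 PM = 10 h 32 min; less 30 min break → 10 h 2 min
Sat: 11:00 AM–8:37 PM = 9 h 37 min; less 30 min break → 9 h 7 min
Sun: 9:03 AM–8:00 PM = 10 h 57 min; less 30 min break → 10 h 27 min
Total worked: 59 h 17 min = 3557 min.
Regular 40 h 0 min = 2400 min at $18.50/h; overtime 19 h 17 min = 1157 min at $27.75/h.
Pay = (2400 × $18.50 + 1157 × $27.75) ÷ 60 = $1275.11.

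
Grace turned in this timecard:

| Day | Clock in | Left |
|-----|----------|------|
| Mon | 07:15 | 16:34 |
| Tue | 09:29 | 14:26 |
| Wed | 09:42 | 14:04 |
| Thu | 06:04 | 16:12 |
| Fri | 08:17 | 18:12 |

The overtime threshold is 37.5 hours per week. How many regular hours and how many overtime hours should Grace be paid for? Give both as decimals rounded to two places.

Regular 37.50 hours, overtime 1.18 hours

Mon: 07:15–16:34 = 9 h 19 min
Tue: 09:29–14:26 = 4 h 57 min
Wed: 09:42–14:04 = 4 h 22 min
Thu: 06:04–16:12 = 10 h 8 min
Fri: 08:17–18:12 = 9 h 55 min
Total worked: 38 h 41 min = 38.68 h.
Threshold 37.5 h → overtime 1 h 11 min, regular 37 h 30 min.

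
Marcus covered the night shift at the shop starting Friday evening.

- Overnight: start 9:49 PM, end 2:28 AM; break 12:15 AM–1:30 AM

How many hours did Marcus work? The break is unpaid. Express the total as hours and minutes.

3 h 24 min

Overnight: 9:49 PM → midnight = 2 h 11 min; midnight → 2:28 AM = 2 h 28 min; span 4 h 39 min; less 75 min break → 3 h 24 min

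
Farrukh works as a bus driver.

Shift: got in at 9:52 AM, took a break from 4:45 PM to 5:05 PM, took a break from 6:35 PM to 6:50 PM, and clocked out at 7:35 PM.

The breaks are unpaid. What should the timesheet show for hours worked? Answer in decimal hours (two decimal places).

Shift: 9:52 AM–7:35 PM = 9 h 43 min; less 35 min break → 9 h 8 min

9.13 hours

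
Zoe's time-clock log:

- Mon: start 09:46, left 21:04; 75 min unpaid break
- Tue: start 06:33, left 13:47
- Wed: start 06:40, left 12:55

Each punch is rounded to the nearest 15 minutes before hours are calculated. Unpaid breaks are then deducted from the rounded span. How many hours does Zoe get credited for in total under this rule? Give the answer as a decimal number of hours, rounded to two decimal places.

23.50 hours

Mon: in 09:46→09:45, out 21:04→21:00; 11 h 15 min − 75 min = 10 h 0 min
Tue: in 06:33→06:30, out 13:47→13:45; 7 h 15 min
Wed: in 06:40→06:45, out 12:55→13:00; 6 h 15 min
Total credited: 23 h 30 min.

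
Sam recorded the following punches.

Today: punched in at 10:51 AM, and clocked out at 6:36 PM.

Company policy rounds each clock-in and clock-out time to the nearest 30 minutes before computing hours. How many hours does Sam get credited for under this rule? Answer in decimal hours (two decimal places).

7.50 hours

Today: in 10:51 AM→11:00 AM, out 6:36 PM→6:30 PM; 7 h 30 min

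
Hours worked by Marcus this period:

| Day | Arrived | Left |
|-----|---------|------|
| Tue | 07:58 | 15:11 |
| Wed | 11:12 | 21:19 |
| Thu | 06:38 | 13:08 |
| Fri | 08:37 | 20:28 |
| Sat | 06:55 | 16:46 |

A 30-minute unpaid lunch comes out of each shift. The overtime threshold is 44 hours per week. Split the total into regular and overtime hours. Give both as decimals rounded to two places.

Tue: 07:58–15:11 = 7 h 13 min; less 30 min break → 6 h 43 min
Wed: 11:12–21:19 = 10 h 7 min; less 30 min break → 9 h 37 min
Thu: 06:38–13:08 = 6 h 30 min; less 30 min break → 6 h 0 min
Fri: 08:37–20:28 = 11 h 51 min; less 30 min break → 11 h 21 min
Sat: 06:55–16:46 = 9 h 51 min; less 30 min break → 9 h 21 min
Total worked: 43 h 2 min = 43.03 h.
Threshold 44 h → overtime 0 h 0 min, regular 43 h 2 min.

Regular 43.03 hours, overtime 0.00 hours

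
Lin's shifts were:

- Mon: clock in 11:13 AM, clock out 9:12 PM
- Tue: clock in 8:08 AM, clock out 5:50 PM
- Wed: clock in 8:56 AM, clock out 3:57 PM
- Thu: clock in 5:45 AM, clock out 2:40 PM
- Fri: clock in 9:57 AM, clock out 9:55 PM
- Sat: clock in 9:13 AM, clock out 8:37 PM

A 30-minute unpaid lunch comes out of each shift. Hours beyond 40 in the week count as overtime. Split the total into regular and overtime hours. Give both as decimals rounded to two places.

Regular 40.00 hours, overtime 15.98 hours

Mon: 11:13 AM–9:12 PM = 9 h 59 min; less 30 min break → 9 h 29 min
Tue: 8:08 AM–5:50 PM = 9 h 42 min; less 30 min break → 9 h 12 min
Wed: 8:56 AM–3:57 PM = 7 h 1 min; less 30 min break → 6 h 31 min
Thu: 5:45 AM–2:40 PM = 8 h 55 min; less 30 min break → 8 h 25 min
Fri: 9:57 AM–9:55 PM = 11 h 58 min; less 30 min break → 11 h 28 min
Sat: 9:13 AM–8:37 PM = 11 h 24 min; less 30 min break → 10 h 54 min
Total worked: 55 h 59 min = 55.98 h.
Threshold 40 h → overtime 15 h 59 min, regular 40 h 0 min.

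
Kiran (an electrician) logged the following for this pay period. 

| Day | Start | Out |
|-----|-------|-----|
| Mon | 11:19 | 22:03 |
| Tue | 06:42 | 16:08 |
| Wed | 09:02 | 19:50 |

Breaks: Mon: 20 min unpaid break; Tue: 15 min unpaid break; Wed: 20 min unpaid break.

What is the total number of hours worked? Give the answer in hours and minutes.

Mon: 11:19–22:03 = 10 h 44 min; less 20 min break → 10 h 24 min
Tue: 06:42–16:08 = 9 h 26 min; less 15 min break → 9 h 11 min
Wed: 09:02–19:50 = 10 h 48 min; less 20 min break → 10 h 28 min
Total: 10 h 24 min + 9 h 11 min + 10 h 28 min = 30 h 3 min.

30 h 3 min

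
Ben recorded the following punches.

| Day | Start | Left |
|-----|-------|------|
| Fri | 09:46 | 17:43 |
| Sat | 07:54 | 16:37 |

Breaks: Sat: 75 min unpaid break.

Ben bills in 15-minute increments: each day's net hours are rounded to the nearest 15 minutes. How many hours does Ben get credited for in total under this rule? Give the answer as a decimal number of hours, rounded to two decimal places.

Fri: 09:46–17:43 = 7 h 57 min → rounds to 8 h 0 min
Sat: 07:54–16:37 = 8 h 43 min − 75 min = 7 h 28 min → rounds to 7 h 30 min
Total credited: 15 h 30 min.

15.50 hours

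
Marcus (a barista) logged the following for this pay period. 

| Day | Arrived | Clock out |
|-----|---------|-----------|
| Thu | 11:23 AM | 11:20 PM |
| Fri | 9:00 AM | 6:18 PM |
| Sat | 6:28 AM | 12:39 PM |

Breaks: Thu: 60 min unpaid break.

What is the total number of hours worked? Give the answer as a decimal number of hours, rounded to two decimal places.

26.43 hours

Thu: 11:23 AM–11:20 PM = 11 h 57 min; less 60 min break → 10 h 57 min
Fri: 9:00 AM–6:18 PM = 9 h 18 min
Sat: 6:28 AM–12:39 PM = 6 h 11 min
Total: 10 h 57 min + 9 h 18 min + 6 h 11 min = 26 h 26 min.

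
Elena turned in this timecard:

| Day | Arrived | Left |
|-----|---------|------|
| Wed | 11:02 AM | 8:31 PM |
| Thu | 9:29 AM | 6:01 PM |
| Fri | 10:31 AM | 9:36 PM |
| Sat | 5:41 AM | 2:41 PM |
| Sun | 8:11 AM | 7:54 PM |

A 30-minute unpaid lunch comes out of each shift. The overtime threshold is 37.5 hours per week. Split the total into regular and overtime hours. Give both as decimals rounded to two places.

Wed: 11:02 AM–8:31 PM = 9 h 29 min; less 30 min break → 8 h 59 min
Thu: 9:29 AM–6:01 PM = 8 h 32 min; less 30 min break → 8 h 2 min
Fri: 10:31 AM–9:36 PM = 11 h 5 min; less 30 min break → 10 h 35 min
Sat: 5:41 AM–2:41 PM = 9 h 0 min; less 30 min break → 8 h 30 min
Sun: 8:11 AM–7:54 PM = 11 h 43 min; less 30 min break → 11 h 13 min
Total worked: 47 h 19 min = 47.32 h.
Threshold 37.5 h → overtime 9 h 49 min, regular 37 h 30 min.

Regular 37.50 hours, overtime 9.82 hours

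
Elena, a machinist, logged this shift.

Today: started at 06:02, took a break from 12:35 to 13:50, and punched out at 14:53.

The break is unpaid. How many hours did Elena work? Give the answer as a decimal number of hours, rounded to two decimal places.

7.60 hours

Today: 06:02–14:53 = 8 h 51 min; less 75 min break → 7 h 36 min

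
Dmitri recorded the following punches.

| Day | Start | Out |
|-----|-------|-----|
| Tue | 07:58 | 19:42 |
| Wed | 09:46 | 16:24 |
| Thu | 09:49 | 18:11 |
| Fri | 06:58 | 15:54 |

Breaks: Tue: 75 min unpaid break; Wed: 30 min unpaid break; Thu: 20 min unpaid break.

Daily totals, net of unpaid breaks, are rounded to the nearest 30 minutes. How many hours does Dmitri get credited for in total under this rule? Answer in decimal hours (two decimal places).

33.50 hours

Tue: 07:58–19:42 = 11 h 44 min − 75 min = 10 h 29 min → rounds to 10 h 30 min
Wed: 09:46–16:24 = 6 h 38 min − 30 min = 6 h 8 min → rounds to 6 h 0 min
Thu: 09:49–18:11 = 8 h 22 min − 20 min = 8 h 2 min → rounds to 8 h 0 min
Fri: 06:58–15:54 = 8 h 56 min → rounds to 9 h 0 min
Total credited: 33 h 30 min.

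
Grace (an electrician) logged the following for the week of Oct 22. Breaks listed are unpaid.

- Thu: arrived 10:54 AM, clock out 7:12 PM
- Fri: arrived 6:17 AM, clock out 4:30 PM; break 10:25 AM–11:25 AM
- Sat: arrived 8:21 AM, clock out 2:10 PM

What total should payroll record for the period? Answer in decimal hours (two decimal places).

Thu: 10:54 AM–7:12 PM = 8 h 18 min
Fri: 6:17 AM–4:30 PM = 10 h 13 min; less 60 min break → 9 h 13 min
Sat: 8:21 AM–2:10 PM = 5 h 49 min
Total: 8 h 18 min + 9 h 13 min + 5 h 49 min = 23 h 20 min.

23.33 hours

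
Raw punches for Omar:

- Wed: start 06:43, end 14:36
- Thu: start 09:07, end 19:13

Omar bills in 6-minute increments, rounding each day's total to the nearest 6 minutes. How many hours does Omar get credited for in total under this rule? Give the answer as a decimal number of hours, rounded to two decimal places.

Wed: 06:43–14:36 = 7 h 53 min → rounds to 7 h 54 min
Thu: 09:07–19:13 = 10 h 6 min → rounds to 10 h 6 min
Total credited: 18 h 0 min.

18.00 hours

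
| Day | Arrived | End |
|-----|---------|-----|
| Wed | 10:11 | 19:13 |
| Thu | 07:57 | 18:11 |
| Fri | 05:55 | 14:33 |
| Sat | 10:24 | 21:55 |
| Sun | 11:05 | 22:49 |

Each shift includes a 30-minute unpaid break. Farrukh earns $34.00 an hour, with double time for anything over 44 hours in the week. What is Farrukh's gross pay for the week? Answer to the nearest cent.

Wed: 10:11–19:13 = 9 h 2 min; less 30 min break → 8 h 32 min
Thu: 07:57–18:11 = 10 h 14 min; less 30 min break → 9 h 44 min
Fri: 05:55–14:33 = 8 h 38 min; less 30 min break → 8 h 8 min
Sat: 10:24–21:55 = 11 h 31 min; less 30 min break → 11 h 1 min
Sun: 11:05–22:49 = 11 h 44 min; less 30 min break → 11 h 14 min
Total worked: 48 h 39 min = 2919 min.
Regular 44 h 0 min = 2640 min at $34.00/h; overtime 4 h 39 min = 279 min at $68.00/h.
Pay = (2640 × $34.00 + 279 × $68.00) ÷ 60 = $1812.20.

$1812.20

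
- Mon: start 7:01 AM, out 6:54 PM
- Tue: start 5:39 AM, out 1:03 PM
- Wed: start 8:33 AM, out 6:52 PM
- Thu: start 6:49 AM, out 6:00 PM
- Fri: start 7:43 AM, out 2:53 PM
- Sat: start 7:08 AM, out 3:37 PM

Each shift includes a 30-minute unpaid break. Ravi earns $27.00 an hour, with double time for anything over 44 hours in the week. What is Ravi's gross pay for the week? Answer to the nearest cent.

$1697.40

Mon: 7:01 AM–6:54 PM = 11 h 53 min; less 30 min break → 11 h 23 min
Tue: 5:39 AM–1:03 PM = 7 h 24 min; less 30 min break → 6 h 54 min
Wed: 8:33 AM–6:52 PM = 10 h 19 min; less 30 min break → 9 h 49 min
Thu: 6:49 AM–6:00 PM = 11 h 11 min; less 30 min break → 10 h 41 min
Fri: 7:43 AM–2:53 PM = 7 h 10 min; less 30 min break → 6 h 40 min
Sat: 7:08 AM–3:37 PM = 8 h 29 min; less 30 min break → 7 h 59 min
Total worked: 53 h 26 min = 3206 min.
Regular 44 h 0 min = 2640 min at $27.00/h; overtime 9 h 26 min = 566 min at $54.00/h.
Pay = (2640 × $27.00 + 566 × $54.00) ÷ 60 = $1697.40.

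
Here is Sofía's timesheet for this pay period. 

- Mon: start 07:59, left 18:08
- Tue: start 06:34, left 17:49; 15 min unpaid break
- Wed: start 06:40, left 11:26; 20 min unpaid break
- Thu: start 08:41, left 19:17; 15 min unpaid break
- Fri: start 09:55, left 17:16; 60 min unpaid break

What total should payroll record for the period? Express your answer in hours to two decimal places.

42.28 hours

Mon: 07:59–18:08 = 10 h 9 min
Tue: 06:34–17:49 = 11 h 15 min; less 15 min break → 11 h 0 min
Wed: 06:40–11:26 = 4 h 46 min; less 20 min break → 4 h 26 min
Thu: 08:41–19:17 = 10 h 36 min; less 15 min break → 10 h 21 min
Fri: 09:55–17:16 = 7 h 21 min; less 60 min break → 6 h 21 min
Total: 10 h 9 min + 11 h 0 min + 4 h 26 min + 10 h 21 min + 6 h 21 min = 42 h 17 min.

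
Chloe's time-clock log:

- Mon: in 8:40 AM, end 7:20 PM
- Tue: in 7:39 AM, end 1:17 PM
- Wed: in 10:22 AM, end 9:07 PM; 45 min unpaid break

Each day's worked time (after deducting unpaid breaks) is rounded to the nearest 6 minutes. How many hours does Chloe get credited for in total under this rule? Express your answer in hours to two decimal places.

26.30 hours

Mon: 8:40 AM–7:20 PM = 10 h 40 min → rounds to 10 h 42 min
Tue: 7:39 AM–1:17 PM = 5 h 38 min → rounds to 5 h 36 min
Wed: 10:22 AM–9:07 PM = 10 h 45 min − 45 min = 10 h 0 min → rounds to 10 h 0 min
Total credited: 26 h 18 min.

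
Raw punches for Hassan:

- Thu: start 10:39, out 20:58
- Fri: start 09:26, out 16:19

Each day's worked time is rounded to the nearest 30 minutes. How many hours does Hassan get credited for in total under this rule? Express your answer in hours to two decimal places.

17.50 hours

Thu: 10:39–20:58 = 10 h 19 min → rounds to 10 h 30 min
Fri: 09:26–16:19 = 6 h 53 min → rounds to 7 h 0 min
Total credited: 17 h 30 min.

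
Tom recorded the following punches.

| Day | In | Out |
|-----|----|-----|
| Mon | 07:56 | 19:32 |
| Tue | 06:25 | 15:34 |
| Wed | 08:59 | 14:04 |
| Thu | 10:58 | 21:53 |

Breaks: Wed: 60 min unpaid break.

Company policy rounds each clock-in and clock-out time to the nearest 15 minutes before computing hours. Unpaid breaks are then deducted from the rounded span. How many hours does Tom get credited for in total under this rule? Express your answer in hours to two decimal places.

35.50 hours

Mon: in 07:56→08:00, out 19:32→19:30; 11 h 30 min
Tue: in 06:25→06:30, out 15:34→15:30; 9 h 0 min
Wed: in 08:59→09:00, out 14:04→14:00; 5 h 0 min − 60 min = 4 h 0 min
Thu: in 10:58→11:00, out 21:53→22:00; 11 h 0 min
Total credited: 35 h 30 min.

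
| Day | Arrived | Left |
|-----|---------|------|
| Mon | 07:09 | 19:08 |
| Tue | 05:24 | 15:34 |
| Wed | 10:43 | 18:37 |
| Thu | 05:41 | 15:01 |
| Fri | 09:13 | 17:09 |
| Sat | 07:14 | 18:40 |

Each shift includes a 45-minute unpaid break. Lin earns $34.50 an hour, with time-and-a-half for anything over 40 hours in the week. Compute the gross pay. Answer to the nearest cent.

Mon: 07:09–19:08 = 11 h 59 min; less 45 min break → 11 h 14 min
Tue: 05:24–15:34 = 10 h 10 min; less 45 min break → 9 h 25 min
Wed: 10:43–18:37 = 7 h 54 min; less 45 min break → 7 h 9 min
Thu: 05:41–15:01 = 9 h 20 min; less 45 min break → 8 h 35 min
Fri: 09:13–17:09 = 7 h 56 min; less 45 min break → 7 h 11 min
Sat: 07:14–18:40 = 11 h 26 min; less 45 min break → 10 h 41 min
Total worked: 54 h 15 min = 3255 min.
Regular 40 h 0 min = 2400 min at $34.50/h; overtime 14 h 15 min = 855 min at $51.75/h.
Pay = (2400 × $34.50 + 855 × $51.75) ÷ 60 = $2117.44.

$2117.44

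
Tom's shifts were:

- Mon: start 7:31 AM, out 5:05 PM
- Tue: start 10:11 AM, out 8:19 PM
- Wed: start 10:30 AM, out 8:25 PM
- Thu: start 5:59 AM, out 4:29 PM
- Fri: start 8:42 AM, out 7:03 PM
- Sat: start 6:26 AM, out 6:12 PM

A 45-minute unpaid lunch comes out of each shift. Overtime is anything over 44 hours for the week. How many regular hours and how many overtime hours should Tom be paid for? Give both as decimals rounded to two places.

Regular 44.00 hours, overtime 13.73 hours

Mon: 7:31 AM–5:05 PM = 9 h 34 min; less 45 min break → 8 h 49 min
Tue: 10:11 AM–8:19 PM = 10 h 8 min; less 45 min break → 9 h 23 min
Wed: 10:30 AM–8:25 PM = 9 h 55 min; less 45 min break → 9 h 10 min
Thu: 5:59 AM–4:29 PM = 10 h 30 min; less 45 min break → 9 h 45 min
Fri: 8:42 AM–7:03 PM = 10 h 21 min; less 45 min break → 9 h 36 min
Sat: 6:26 AM–6:12 PM = 11 h 46 min; less 45 min break → 11 h 1 min
Total worked: 57 h 44 min = 57.73 h.
Threshold 44 h → overtime 13 h 44 min, regular 44 h 0 min.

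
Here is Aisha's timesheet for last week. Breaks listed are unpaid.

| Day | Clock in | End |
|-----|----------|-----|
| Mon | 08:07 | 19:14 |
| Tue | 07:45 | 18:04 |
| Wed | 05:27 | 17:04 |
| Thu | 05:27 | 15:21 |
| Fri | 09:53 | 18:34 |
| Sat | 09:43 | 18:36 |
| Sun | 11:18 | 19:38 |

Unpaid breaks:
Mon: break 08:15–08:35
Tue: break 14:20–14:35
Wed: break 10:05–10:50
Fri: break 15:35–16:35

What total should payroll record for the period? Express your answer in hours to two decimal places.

Mon: 08:07–19:14 = 11 h 7 min; less 20 min break → 10 h 47 min
Tue: 07:45–18:04 = 10 h 19 min; less 15 min break → 10 h 4 min
Wed: 05:27–17:04 = 11 h 37 min; less 45 min break → 10 h 52 min
Thu: 05:27–15:21 = 9 h 54 min
Fri: 09:53–18:34 = 8 h 41 min; less 60 min break → 7 h 41 min
Sat: 09:43–18:36 = 8 h 53 min
Sun: 11:18–19:38 = 8 h 20 min
Total: 10 h 47 min + 10 h 4 min + 10 h 52 min + 9 h 54 min + 7 h 41 min + 8 h 53 min + 8 h 20 min = 66 h 31 min.

66.52 hours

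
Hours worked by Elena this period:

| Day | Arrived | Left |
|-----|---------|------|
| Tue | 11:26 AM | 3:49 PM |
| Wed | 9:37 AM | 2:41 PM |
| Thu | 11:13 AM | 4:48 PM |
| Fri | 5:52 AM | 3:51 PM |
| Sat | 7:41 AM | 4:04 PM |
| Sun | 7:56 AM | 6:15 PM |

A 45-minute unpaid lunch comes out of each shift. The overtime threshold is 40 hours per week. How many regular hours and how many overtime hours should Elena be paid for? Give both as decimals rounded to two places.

Regular 39.22 hours, overtime 0.00 hours

Tue: 11:26 AM–3:49 PM = 4 h 23 min; less 45 min break → 3 h 38 min
Wed: 9:37 AM–2:41 PM = 5 h 4 min; less 45 min break → 4 h 19 min
Thu: 11:13 AM–4:48 PM = 5 h 35 min; less 45 min break → 4 h 50 min
Fri: 5:52 AM–3:51 PM = 9 h 59 min; less 45 min break → 9 h 14 min
Sat: 7:41 AM–4:04 PM = 8 h 23 min; less 45 min break → 7 h 38 min
Sun: 7:56 AM–6:15 PM = 10 h 19 min; less 45 min break → 9 h 34 min
Total worked: 39 h 13 min = 39.22 h.
Threshold 40 h → overtime 0 h 0 min, regular 39 h 13 min.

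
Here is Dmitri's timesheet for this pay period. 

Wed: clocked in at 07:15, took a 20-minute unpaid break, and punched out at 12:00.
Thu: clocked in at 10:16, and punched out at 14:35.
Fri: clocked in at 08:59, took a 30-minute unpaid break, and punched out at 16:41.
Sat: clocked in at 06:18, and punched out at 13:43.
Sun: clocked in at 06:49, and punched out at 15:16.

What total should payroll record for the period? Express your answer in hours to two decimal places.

Wed: 07:15–12:00 = 4 h 45 min; less 20 min break → 4 h 25 min
Thu: 10:16–14:35 = 4 h 19 min
Fri: 08:59–16:41 = 7 h 42 min; less 30 min break → 7 h 12 min
Sat: 06:18–13:43 = 7 h 25 min
Sun: 06:49–15:16 = 8 h 27 min
Total: 4 h 25 min + 4 h 19 min + 7 h 12 min + 7 h 25 min + 8 h 27 min = 31 h 48 min.

31.80 hours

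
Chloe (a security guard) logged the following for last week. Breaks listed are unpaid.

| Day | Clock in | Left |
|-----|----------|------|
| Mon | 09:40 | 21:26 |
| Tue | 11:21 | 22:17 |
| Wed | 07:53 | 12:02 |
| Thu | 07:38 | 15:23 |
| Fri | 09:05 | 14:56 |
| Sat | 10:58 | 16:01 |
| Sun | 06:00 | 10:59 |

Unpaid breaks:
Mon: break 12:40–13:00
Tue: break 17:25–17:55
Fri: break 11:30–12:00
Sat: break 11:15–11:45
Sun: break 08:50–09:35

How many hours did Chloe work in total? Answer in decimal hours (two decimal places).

Mon: 09:40–21:26 = 11 h 46 min; less 20 min break → 11 h 26 min
Tue: 11:21–22:17 = 10 h 56 min; less 30 min break → 10 h 26 min
Wed: 07:53–12:02 = 4 h 9 min
Thu: 07:38–15:23 = 7 h 45 min
Fri: 09:05–14:56 = 5 h 51 min; less 30 min break → 5 h 21 min
Sat: 10:58–16:01 = 5 h 3 min; less 30 min break → 4 h 33 min
Sun: 06:00–10:59 = 4 h 59 min; less 45 min break → 4 h 14 min
Total: 11 h 26 min + 10 h 26 min + 4 h 9 min + 7 h 45 min + 5 h 21 min + 4 h 33 min + 4 h 14 min = 47 h 54 min.

47.90 hours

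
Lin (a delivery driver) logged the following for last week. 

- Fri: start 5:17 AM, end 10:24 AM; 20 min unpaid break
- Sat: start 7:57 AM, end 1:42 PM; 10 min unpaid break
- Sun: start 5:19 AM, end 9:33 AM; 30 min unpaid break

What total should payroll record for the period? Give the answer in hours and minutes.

Fri: 5:17 AM–10:24 AM = 5 h 7 min; less 20 min break → 4 h 47 min
Sat: 7:57 AM–1:42 PM = 5 h 45 min; less 10 min break → 5 h 35 min
Sun: 5:19 AM–9:33 AM = 4 h 14 min; less 30 min break → 3 h 44 min
Total: 4 h 47 min + 5 h 35 min + 3 h 44 min = 14 h 6 min.

14 h 6 min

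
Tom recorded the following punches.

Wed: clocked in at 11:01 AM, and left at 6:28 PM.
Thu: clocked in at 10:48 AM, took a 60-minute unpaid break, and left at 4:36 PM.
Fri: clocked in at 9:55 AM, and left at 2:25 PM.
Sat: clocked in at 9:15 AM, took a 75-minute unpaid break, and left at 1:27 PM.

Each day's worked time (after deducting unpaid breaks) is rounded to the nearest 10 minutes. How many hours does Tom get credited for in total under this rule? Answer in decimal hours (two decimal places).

19.83 hours

Wed: 11:01 AM–6:28 PM = 7 h 27 min → rounds to 7 h 30 min
Thu: 10:48 AM–4:36 PM = 5 h 48 min − 60 min = 4 h 48 min → rounds to 4 h 50 min
Fri: 9:55 AM–2:25 PM = 4 h 30 min → rounds to 4 h 30 min
Sat: 9:15 AM–1:27 PM = 4 h 12 min − 75 min = 2 h 57 min → rounds to 3 h 0 min
Total credited: 19 h 50 min.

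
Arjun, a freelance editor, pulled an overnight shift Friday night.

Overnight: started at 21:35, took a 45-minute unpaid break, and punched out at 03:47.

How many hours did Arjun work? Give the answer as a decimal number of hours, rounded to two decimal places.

Overnight: 21:35 → midnight = 2 h 25 min; midnight → 03:47 = 3 h 47 min; span 6 h 12 min; less 45 min break → 5 h 27 min

5.45 hours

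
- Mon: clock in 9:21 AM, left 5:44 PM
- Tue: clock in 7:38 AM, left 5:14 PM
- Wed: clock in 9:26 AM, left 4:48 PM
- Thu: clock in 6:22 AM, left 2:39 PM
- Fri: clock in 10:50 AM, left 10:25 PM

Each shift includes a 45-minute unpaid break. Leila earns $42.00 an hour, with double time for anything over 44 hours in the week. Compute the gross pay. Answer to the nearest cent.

Mon: 9:21 AM–5:44 PM = 8 h 23 min; less 45 min break → 7 h 38 min
Tue: 7:38 AM–5:14 PM = 9 h 36 min; less 45 min break → 8 h 51 min
Wed: 9:26 AM–4:48 PM = 7 h 22 min; less 45 min break → 6 h 37 min
Thu: 6:22 AM–2:39 PM = 8 h 17 min; less 45 min break → 7 h 32 min
Fri: 10:50 AM–10:25 PM = 11 h 35 min; less 45 min break → 10 h 50 min
Total worked: 41 h 28 min = 2488 min.
Regular 41 h 28 min = 2488 min at $42.00/h; overtime 0 h 0 min = 0 min at $84.00/h.
Pay = (2488 × $42.00 + 0 × $84.00) ÷ 60 = $1741.60.

$1741.60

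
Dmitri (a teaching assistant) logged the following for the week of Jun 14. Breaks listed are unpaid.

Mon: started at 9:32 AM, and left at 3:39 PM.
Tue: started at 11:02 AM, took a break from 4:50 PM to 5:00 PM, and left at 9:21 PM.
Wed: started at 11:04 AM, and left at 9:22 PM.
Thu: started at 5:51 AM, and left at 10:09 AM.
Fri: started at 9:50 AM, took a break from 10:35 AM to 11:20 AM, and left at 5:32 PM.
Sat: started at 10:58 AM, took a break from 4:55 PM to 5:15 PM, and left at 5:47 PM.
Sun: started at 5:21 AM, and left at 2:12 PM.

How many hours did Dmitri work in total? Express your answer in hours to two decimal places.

53.15 hours

Mon: 9:32 AM–3:39 PM = 6 h 7 min
Tue: 11:02 AM–9:21 PM = 10 h 19 min; less 10 min break → 10 h 9 min
Wed: 11:04 AM–9:22 PM = 10 h 18 min
Thu: 5:51 AM–10:09 AM = 4 h 18 min
Fri: 9:50 AM–5:32 PM = 7 h 42 min; less 45 min break → 6 h 57 min
Sat: 10:58 AM–5:47 PM = 6 h 49 min; less 20 min break → 6 h 29 min
Sun: 5:21 AM–2:12 PM = 8 h 51 min
Total: 6 h 7 min + 10 h 9 min + 10 h 18 min + 4 h 18 min + 6 h 57 min + 6 h 29 min + 8 h 51 min = 53 h 9 min.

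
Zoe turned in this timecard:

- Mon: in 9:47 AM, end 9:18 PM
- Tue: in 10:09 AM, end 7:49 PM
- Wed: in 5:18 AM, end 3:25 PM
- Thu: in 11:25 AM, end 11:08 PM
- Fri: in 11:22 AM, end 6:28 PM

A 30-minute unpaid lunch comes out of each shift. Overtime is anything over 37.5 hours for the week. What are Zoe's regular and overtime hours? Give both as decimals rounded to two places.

Regular 37.50 hours, overtime 10.12 hours

Mon: 9:47 AM–9:18 PM = 11 h 31 min; less 30 min break → 11 h 1 min
Tue: 10:09 AM–7:49 PM = 9 h 40 min; less 30 min break → 9 h 10 min
Wed: 5:18 AM–3:25 PM = 10 h 7 min; less 30 min break → 9 h 37 min
Thu: 11:25 AM–11:08 PM = 11 h 43 min; less 30 min break → 11 h 13 min
Fri: 11:22 AM–6:28 PM = 7 h 6 min; less 30 min break → 6 h 36 min
Total worked: 47 h 37 min = 47.62 h.
Threshold 37.5 h → overtime 10 h 7 min, regular 37 h 30 min.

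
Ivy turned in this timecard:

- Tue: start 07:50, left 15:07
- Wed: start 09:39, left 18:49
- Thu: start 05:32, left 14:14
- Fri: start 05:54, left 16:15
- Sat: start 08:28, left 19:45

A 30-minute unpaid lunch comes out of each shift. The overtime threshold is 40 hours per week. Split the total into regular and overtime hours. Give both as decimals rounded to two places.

Regular 40.00 hours, overtime 4.28 hours

Tue: 07:50–15:07 = 7 h 17 min; less 30 min break → 6 h 47 min
Wed: 09:39–18:49 = 9 h 10 min; less 30 min break → 8 h 40 min
Thu: 05:32–14:14 = 8 h 42 min; less 30 min break → 8 h 12 min
Fri: 05:54–16:15 = 10 h 21 min; less 30 min break → 9 h 51 min
Sat: 08:28–19:45 = 11 h 17 min; less 30 min break → 10 h 47 min
Total worked: 44 h 17 min = 44.28 h.
Threshold 40 h → overtime 4 h 17 min, regular 40 h 0 min.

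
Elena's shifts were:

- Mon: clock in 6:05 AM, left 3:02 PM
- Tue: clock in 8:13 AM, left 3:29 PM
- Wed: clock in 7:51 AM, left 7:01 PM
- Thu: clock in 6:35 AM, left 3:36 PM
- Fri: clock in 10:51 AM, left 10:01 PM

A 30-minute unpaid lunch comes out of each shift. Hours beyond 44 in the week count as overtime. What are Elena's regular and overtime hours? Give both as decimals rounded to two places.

Regular 44.00 hours, overtime 1.07 hours

Mon: 6:05 AM–3:02 PM = 8 h 57 min; less 30 min break → 8 h 27 min
Tue: 8:13 AM–3:29 PM = 7 h 16 min; less 30 min break → 6 h 46 min
Wed: 7:51 AM–7:01 PM = 11 h 10 min; less 30 min break → 10 h 40 min
Thu: 6:35 AM–3:36 PM = 9 h 1 min; less 30 min break → 8 h 31 min
Fri: 10:51 AM–10:01 PM = 11 h 10 min; less 30 min break → 10 h 40 min
Total worked: 45 h 4 min = 45.07 h.
Threshold 44 h → overtime 1 h 4 min, regular 44 h 0 min.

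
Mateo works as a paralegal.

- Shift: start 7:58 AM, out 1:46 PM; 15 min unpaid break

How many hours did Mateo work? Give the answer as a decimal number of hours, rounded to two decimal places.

5.55 hours

Shift: 7:58 AM–1:46 PM = 5 h 48 min; less 15 min break → 5 h 33 min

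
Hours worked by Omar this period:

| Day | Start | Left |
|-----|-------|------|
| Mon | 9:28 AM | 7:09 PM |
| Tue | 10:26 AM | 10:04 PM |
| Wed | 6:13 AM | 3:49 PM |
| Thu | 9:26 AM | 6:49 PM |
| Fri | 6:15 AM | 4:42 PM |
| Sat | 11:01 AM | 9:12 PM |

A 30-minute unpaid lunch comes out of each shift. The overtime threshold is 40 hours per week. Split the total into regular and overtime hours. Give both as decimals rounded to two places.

Mon: 9:28 AM–7:09 PM = 9 h 41 min; less 30 min break → 9 h 11 min
Tue: 10:26 AM–10:04 PM = 11 h 38 min; less 30 min break → 11 h 8 min
Wed: 6:13 AM–3:49 PM = 9 h 36 min; less 30 min break → 9 h 6 min
Thu: 9:26 AM–6:49 PM = 9 h 23 min; less 30 min break → 8 h 53 min
Fri: 6:15 AM–4:42 PM = 10 h 27 min; less 30 min break → 9 h 57 min
Sat: 11:01 AM–9:12 PM = 10 h 11 min; less 30 min break → 9 h 41 min
Total worked: 57 h 56 min = 57.93 h.
Threshold 40 h → overtime 17 h 56 min, regular 40 h 0 min.

Regular 40.00 hours, overtime 17.93 hours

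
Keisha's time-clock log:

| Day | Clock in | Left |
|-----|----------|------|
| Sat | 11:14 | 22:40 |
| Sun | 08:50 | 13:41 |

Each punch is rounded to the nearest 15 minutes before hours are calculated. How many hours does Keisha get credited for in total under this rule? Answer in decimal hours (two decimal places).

16.50 hours

Sat: in 11:14→11:15, out 22:40→22:45; 11 h 30 min
Sun: in 08:50→08:45, out 13:41→13:45; 5 h 0 min
Total credited: 16 h 30 min.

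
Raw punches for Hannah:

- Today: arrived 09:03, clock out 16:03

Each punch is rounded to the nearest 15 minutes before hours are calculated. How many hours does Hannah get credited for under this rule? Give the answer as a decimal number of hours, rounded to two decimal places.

Today: in 09:03→09:00, out 16:03→16:00; 7 h 0 min

7.00 hours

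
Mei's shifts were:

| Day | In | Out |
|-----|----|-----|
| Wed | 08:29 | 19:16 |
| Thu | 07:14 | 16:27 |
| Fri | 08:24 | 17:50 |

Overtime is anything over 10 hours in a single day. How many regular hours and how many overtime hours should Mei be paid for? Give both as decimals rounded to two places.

Regular 28.65 hours, overtime 0.78 hours

Wed: 08:29–19:16 = 10 h 47 min
Thu: 07:14–16:27 = 9 h 13 min
Fri: 08:24–17:50 = 9 h 26 min
Wed reg 10 h 0 min / OT 0 h 47 min; Thu reg 9 h 13 min / OT 0 h 0 min; Fri reg 9 h 26 min / OT 0 h 0 min.
Totals: regular 28 h 39 min, overtime 0 h 47 min.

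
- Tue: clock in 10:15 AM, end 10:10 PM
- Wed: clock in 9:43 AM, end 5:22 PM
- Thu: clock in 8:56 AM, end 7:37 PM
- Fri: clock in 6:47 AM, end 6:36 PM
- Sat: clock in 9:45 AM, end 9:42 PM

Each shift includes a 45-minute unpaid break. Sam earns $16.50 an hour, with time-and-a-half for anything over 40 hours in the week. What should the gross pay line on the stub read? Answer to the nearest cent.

$914.10

Tue: 10:15 AM–10:10 PM = 11 h 55 min; less 45 min break → 11 h 10 min
Wed: 9:43 AM–5:22 PM = 7 h 39 min; less 45 min break → 6 h 54 min
Thu: 8:56 AM–7:37 PM = 10 h 41 min; less 45 min break → 9 h 56 min
Fri: 6:47 AM–6:36 PM = 11 h 49 min; less 45 min break → 11 h 4 min
Sat: 9:45 AM–9:42 PM = 11 h 57 min; less 45 min break → 11 h 12 min
Total worked: 50 h 16 min = 3016 min.
Regular 40 h 0 min = 2400 min at $16.50/h; overtime 10 h 16 min = 616 min at $24.75/h.
Pay = (2400 × $16.50 + 616 × $24.75) ÷ 60 = $914.10.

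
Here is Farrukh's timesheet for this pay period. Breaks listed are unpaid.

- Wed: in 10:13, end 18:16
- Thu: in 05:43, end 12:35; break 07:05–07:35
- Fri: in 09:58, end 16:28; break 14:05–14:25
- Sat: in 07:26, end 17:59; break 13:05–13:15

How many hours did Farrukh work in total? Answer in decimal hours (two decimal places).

Wed: 10:13–18:16 = 8 h 3 min
Thu: 05:43–12:35 = 6 h 52 min; less 30 min break → 6 h 22 min
Fri: 09:58–16:28 = 6 h 30 min; less 20 min break → 6 h 10 min
Sat: 07:26–17:59 = 10 h 33 min; less 10 min break → 10 h 23 min
Total: 8 h 3 min + 6 h 22 min + 6 h 10 min + 10 h 23 min = 30 h 58 min.

30.97 hours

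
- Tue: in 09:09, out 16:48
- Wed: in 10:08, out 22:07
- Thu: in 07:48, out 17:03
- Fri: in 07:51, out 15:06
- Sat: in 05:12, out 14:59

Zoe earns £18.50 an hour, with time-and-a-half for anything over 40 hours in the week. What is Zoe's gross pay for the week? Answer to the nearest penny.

£904.19

Tue: 09:09–16:48 = 7 h 39 min
Wed: 10:08–22:07 = 11 h 59 min
Thu: 07:48–17:03 = 9 h 15 min
Fri: 07:51–15:06 = 7 h 15 min
Sat: 05:12–14:59 = 9 h 47 min
Total worked: 45 h 55 min = 2755 min.
Regular 40 h 0 min = 2400 min at £18.50/h; overtime 5 h 55 min = 355 min at £27.75/h.
Pay = (2400 × £18.50 + 355 × £27.75) ÷ 60 = £904.19.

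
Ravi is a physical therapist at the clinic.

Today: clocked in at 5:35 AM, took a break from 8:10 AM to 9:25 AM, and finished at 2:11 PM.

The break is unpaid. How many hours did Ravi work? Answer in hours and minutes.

Today: 5:35 AM–2:11 PM = 8 h 36 min; less 75 min break → 7 h 21 min

7 h 21 min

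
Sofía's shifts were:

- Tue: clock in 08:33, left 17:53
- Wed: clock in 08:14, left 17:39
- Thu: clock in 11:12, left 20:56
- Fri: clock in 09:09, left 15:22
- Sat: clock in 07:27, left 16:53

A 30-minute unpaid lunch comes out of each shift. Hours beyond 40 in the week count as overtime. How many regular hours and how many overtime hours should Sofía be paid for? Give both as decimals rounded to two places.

Regular 40.00 hours, overtime 1.63 hours

Tue: 08:33–17:53 = 9 h 20 min; less 30 min break → 8 h 50 min
Wed: 08:14–17:39 = 9 h 25 min; less 30 min break → 8 h 55 min
Thu: 11:12–20:56 = 9 h 44 min; less 30 min break → 9 h 14 min
Fri: 09:09–15:22 = 6 h 13 min; less 30 min break → 5 h 43 min
Sat: 07:27–16:53 = 9 h 26 min; less 30 min break → 8 h 56 min
Total worked: 41 h 38 min = 41.63 h.
Threshold 40 h → overtime 1 h 38 min, regular 40 h 0 min.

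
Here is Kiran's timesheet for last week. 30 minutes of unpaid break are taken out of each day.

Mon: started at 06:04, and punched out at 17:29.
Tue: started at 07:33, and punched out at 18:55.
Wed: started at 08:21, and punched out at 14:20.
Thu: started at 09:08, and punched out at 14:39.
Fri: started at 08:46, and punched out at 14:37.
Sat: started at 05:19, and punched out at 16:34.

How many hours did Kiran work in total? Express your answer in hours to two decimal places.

48.38 hours

Mon: 06:04–17:29 = 11 h 25 min; less 30 min break → 10 h 55 min
Tue: 07:33–18:55 = 11 h 22 min; less 30 min break → 10 h 52 min
Wed: 08:21–14:20 = 5 h 59 min; less 30 min break → 5 h 29 min
Thu: 09:08–14:39 = 5 h 31 min; less 30 min break → 5 h 1 min
Fri: 08:46–14:37 = 5 h 51 min; less 30 min break → 5 h 21 min
Sat: 05:19–16:34 = 11 h 15 min; less 30 min break → 10 h 45 min
Total: 10 h 55 min + 10 h 52 min + 5 h 29 min + 5 h 1 min + 5 h 21 min + 10 h 45 min = 48 h 23 min.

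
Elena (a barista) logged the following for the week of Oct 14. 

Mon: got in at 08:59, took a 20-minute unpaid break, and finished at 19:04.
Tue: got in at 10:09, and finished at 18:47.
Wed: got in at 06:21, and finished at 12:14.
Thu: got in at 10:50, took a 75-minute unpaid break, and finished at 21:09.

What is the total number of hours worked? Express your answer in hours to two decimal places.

33.33 hours

Mon: 08:59–19:04 = 10 h 5 min; less 20 min break → 9 h 45 min
Tue: 10:09–18:47 = 8 h 38 min
Wed: 06:21–12:14 = 5 h 53 min
Thu: 10:50–21:09 = 10 h 19 min; less 75 min break → 9 h 4 min
Total: 9 h 45 min + 8 h 38 min + 5 h 53 min + 9 h 4 min = 33 h 20 min.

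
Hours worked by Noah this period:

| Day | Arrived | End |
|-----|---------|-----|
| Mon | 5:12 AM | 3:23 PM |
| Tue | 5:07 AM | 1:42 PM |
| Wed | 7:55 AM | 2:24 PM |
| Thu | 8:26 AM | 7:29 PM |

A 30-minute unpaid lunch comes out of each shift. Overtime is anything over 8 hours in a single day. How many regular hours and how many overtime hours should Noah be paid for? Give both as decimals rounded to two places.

Mon: 5:12 AM–3:23 PM = 10 h 11 min; less 30 min break → 9 h 41 min
Tue: 5:07 AM–1:42 PM = 8 h 35 min; less 30 min break → 8 h 5 min
Wed: 7:55 AM–2:24 PM = 6 h 29 min; less 30 min break → 5 h 59 min
Thu: 8:26 AM–7:29 PM = 11 h 3 min; less 30 min break → 10 h 33 min
Mon reg 8 h 0 min / OT 1 h 41 min; Tue reg 8 h 0 min / OT 0 h 5 min; Wed reg 5 h 59 min / OT 0 h 0 min; Thu reg 8 h 0 min / OT 2 h 33 min.
Totals: regular 29 h 59 min, overtime 4 h 19 min.

Regular 29.98 hours, overtime 4.32 hours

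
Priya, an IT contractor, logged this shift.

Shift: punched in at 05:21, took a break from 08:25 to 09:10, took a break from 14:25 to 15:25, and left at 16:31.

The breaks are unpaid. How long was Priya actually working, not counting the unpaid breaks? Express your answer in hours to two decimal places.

9.42 hours

Shift: 05:21–16:31 = 11 h 10 min; less 105 min break → 9 h 25 min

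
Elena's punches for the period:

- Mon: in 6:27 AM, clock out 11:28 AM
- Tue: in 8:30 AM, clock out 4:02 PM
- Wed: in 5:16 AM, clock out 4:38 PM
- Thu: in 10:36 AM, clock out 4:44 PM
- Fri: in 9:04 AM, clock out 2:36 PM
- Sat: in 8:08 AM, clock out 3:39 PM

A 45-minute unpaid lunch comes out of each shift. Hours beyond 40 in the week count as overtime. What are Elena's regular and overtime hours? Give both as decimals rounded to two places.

Mon: 6:27 AM–11:28 AM = 5 h 1 min; less 45 min break → 4 h 16 min
Tue: 8:30 AM–4:02 PM = 7 h 32 min; less 45 min break → 6 h 47 min
Wed: 5:16 AM–4:38 PM = 11 h 22 min; less 45 min break → 10 h 37 min
Thu: 10:36 AM–4:44 PM = 6 h 8 min; less 45 min break → 5 h 23 min
Fri: 9:04 AM–2:36 PM = 5 h 32 min; less 45 min break → 4 h 47 min
Sat: 8:08 AM–3:39 PM = 7 h 31 min; less 45 min break → 6 h 46 min
Total worked: 38 h 36 min = 38.60 h.
Threshold 40 h → overtime 0 h 0 min, regular 38 h 36 min.

Regular 38.60 hours, overtime 0.00 hours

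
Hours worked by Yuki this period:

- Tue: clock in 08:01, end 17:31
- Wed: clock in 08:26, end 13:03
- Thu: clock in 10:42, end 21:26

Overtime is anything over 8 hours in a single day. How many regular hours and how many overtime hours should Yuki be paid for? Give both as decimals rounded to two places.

Regular 20.62 hours, overtime 4.23 hours

Tue: 08:01–17:31 = 9 h 30 min
Wed: 08:26–13:03 = 4 h 37 min
Thu: 10:42–21:26 = 10 h 44 min
Tue reg 8 h 0 min / OT 1 h 30 min; Wed reg 4 h 37 min / OT 0 h 0 min; Thu reg 8 h 0 min / OT 2 h 44 min.
Totals: regular 20 h 37 min, overtime 4 h 14 min.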